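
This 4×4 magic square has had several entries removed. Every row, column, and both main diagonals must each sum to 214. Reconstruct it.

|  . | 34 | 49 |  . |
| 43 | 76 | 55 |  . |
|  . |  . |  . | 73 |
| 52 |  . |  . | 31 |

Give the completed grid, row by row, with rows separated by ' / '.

61 34 49 70 / 43 76 55 40 / 58 37 46 73 / 52 67 64 31

Using row 2: 43 + 76 + 55 + ? → (2,4) = 214 − 174 = 40.
Column 4 needs 214; the known cells sum to 144, so (1,4) = 70.
Anti-diagonal needs 214; the known cells sum to 177, so (3,2) = 37.
Row 1 needs 214; the known cells sum to 153, so (1,1) = 61.
Column 1: 61 + 43 + 52 + ? = 214, so (3,1) = 58.
Column 2: 34 + 76 + 37 + ? = 214, so (4,2) = 67.
Main diagonal must total 214; the given cells sum to 168, so (3,3) = 46.
Row 4 needs 214; the known cells sum to 150, so (4,3) = 64.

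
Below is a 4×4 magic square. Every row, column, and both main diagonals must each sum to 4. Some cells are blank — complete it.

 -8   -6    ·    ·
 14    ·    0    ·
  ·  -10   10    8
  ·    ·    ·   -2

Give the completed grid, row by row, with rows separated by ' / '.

-8 -6 6 12 / 14 4 0 -14 / -4 -10 10 8 / 2 16 -12 -2

From row 3, 4 − (-10 + 10 + 8) gives (3,1) = -4.
From column 1, 4 − (-8 + 14 + (-4)) gives (4,1) = 2.
Main diagonal: -8 + 10 + (-2) + ? = 4, so (2,2) = 4.
Anti-diagonal: 0 + (-10) + 2 + ? = 4, so (1,4) = 12.
The remaining cell in row 1 is (1,3) = 4 − (-2) = 6.
Using row 2: 14 + 4 + 0 + ? → (2,4) = 4 − 18 = -14.
Column 2 needs 4; the known cells sum to -12, so (4,2) = 16.
Column 3: 6 + 0 + 10 + ? = 4, so (4,3) = -12.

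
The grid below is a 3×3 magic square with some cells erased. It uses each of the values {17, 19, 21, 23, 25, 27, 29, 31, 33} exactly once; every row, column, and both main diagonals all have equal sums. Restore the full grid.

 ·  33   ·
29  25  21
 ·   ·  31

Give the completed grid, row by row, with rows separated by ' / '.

The 9 entries sum to 225, so each line sums to 225/3 = 75.
Column 2: 33 + 25 + ? = 75, so (3,2) = 17.
From column 3, 75 − (21 + 31) gives (1,3) = 23.
Main diagonal: 25 + 31 + ? = 75, so (1,1) = 19.
Anti-diagonal needs 75; the known cells sum to 48, so (3,1) = 27.

19 33 23 / 29 25 21 / 27 17 31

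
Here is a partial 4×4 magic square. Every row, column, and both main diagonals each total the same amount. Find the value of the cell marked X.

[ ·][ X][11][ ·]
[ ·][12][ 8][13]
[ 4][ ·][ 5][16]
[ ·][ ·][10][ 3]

7

Column 3 is complete and sums to 34; that is the magic constant.
Row 2 needs 34; the known cells sum to 33, so (2,1) = 1.
Row 3 needs 34; the known cells sum to 25, so (3,2) = 9.
Column 4: 13 + 16 + 3 + ? = 34, so (1,4) = 2.
Main diagonal: 12 + 5 + 3 + ? = 34, so (1,1) = 14.
Anti-diagonal: 2 + 8 + 9 + ? = 34, so (4,1) = 15.
From row 1, 34 − (14 + 11 + 2) gives (1,2) = 7.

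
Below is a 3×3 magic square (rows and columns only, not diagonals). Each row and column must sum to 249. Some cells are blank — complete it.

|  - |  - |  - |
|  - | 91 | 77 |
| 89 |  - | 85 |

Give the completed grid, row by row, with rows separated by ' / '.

Using row 2: 91 + 77 + ? → (2,1) = 249 − 168 = 81.
Row 3 must total 249; the given cells sum to 174, so (3,2) = 75.
Column 1 needs 249; the known cells sum to 170, so (1,1) = 79.
Column 2: 91 + 75 + ? = 249, so (1,2) = 83.
Column 3: 77 + 85 + ? = 249, so (1,3) = 87.

79 83 87 / 81 91 77 / 89 75 85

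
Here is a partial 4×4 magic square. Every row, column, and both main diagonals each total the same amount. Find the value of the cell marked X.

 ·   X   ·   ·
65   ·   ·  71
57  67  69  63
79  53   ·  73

Row 3 is complete and sums to 256; that is the magic constant.
From row 4, 256 − (79 + 53 + 73) gives (4,3) = 51.
Column 1 needs 256; the known cells sum to 201, so (1,1) = 55.
From column 4, 256 − (71 + 63 + 73) gives (1,4) = 49.
From main diagonal, 256 − (55 + 69 + 73) gives (2,2) = 59.
Using anti-diagonal: 49 + 67 + 79 + ? → (2,3) = 256 − 195 = 61.
From column 2, 256 − (59 + 67 + 53) gives (1,2) = 77.

77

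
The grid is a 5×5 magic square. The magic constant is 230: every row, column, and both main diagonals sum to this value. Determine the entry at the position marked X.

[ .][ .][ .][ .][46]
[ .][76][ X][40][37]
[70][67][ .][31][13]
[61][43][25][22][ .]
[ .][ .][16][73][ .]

58

Row 3: 70 + 67 + 31 + 13 + ? = 230, so (3,3) = 49.
From row 4, 230 − (61 + 43 + 25 + 22) gives (4,5) = 79.
The remaining cell in column 4 is (1,4) = 230 − 166 = 64.
Column 5 must total 230; the given cells sum to 175, so (5,5) = 55.
From main diagonal, 230 − (76 + 49 + 22 + 55) gives (1,1) = 28.
Anti-diagonal needs 230; the known cells sum to 178, so (5,1) = 52.
Row 5 needs 230; the known cells sum to 196, so (5,2) = 34.
Column 1 needs 230; the known cells sum to 211, so (2,1) = 19.
Using column 2: 76 + 67 + 43 + 34 + ? → (1,2) = 230 − 220 = 10.
Using row 1: 28 + 10 + 64 + 46 + ? → (1,3) = 230 − 148 = 82.
Using row 2: 19 + 76 + 40 + 37 + ? → (2,3) = 230 − 172 = 58.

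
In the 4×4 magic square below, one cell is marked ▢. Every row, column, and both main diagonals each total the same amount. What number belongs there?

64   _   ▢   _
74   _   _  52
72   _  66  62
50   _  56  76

Column 1 is complete and sums to 260; that is the magic constant.
Row 3 needs 260; the known cells sum to 200, so (3,2) = 60.
Row 4: 50 + 56 + 76 + ? = 260, so (4,2) = 78.
The remaining cell in column 4 is (1,4) = 260 − 190 = 70.
Using main diagonal: 64 + 66 + 76 + ? → (2,2) = 260 − 206 = 54.
Anti-diagonal: 70 + 60 + 50 + ? = 260, so (2,3) = 80.
The remaining cell in column 2 is (1,2) = 260 − 192 = 68.
The remaining cell in column 3 is (1,3) = 260 − 202 = 58.

58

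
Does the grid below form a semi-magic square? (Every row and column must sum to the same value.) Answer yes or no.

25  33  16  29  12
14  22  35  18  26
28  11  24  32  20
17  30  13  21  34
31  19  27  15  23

Yes

Row 1: 25 + 33 + 16 + 29 + 12 = 115.
Row 2: 14 + 22 + 35 + 18 + 26 = 115.
Row 3: 28 + 11 + 24 + 32 + 20 = 115.
Row 4: 17 + 30 + 13 + 21 + 34 = 115.
Row 5: 31 + 19 + 27 + 15 + 23 = 115.
Column 1: 25 + 14 + 28 + 17 + 31 = 115.
Column 2: 33 + 22 + 11 + 30 + 19 = 115.
Column 3: 16 + 35 + 24 + 13 + 27 = 115.
Column 4: 29 + 18 + 32 + 21 + 15 = 115.
Column 5: 12 + 26 + 20 + 34 + 23 = 115.
All lines sum to 115.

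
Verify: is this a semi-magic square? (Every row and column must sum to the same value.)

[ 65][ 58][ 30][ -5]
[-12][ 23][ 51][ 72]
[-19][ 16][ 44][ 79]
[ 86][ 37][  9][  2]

No — column 1 sums to 120 but row 1 sums to 148.

Row 1: 65 + 58 + 30 + (-5) = 148.
Row 2: -12 + 23 + 51 + 72 = 134.
Row 3: -19 + 16 + 44 + 79 = 120.
Row 4: 86 + 37 + 9 + 2 = 134.
Column 1: 65 + (-12) + (-19) + 86 = 120.
Column 2: 58 + 23 + 16 + 37 = 134.
Column 3: 30 + 51 + 44 + 9 = 134.
Column 4: -5 + 72 + 79 + 2 = 148.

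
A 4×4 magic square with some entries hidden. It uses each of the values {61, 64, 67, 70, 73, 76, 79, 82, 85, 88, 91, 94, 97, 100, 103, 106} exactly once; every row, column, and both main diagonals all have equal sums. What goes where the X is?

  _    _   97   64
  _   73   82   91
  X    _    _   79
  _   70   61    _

The 16 entries sum to 1336, so each line sums to 1336/4 = 334.
Using row 2: 73 + 82 + 91 + ? → (2,1) = 334 − 246 = 88.
Using column 3: 97 + 82 + 61 + ? → (3,3) = 334 − 240 = 94.
From column 4, 334 − (64 + 91 + 79) gives (4,4) = 100.
Main diagonal: 73 + 94 + 100 + ? = 334, so (1,1) = 67.
The remaining cell in row 1 is (1,2) = 334 − 228 = 106.
From row 4, 334 − (70 + 61 + 100) gives (4,1) = 103.
Using column 1: 67 + 88 + 103 + ? → (3,1) = 334 − 258 = 76.

76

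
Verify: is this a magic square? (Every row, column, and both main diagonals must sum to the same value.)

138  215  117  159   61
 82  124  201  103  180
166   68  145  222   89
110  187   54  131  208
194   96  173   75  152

Row 1: 138 + 215 + 117 + 159 + 61 = 690.
Row 2: 82 + 124 + 201 + 103 + 180 = 690.
Row 3: 166 + 68 + 145 + 222 + 89 = 690.
Row 4: 110 + 187 + 54 + 131 + 208 = 690.
Row 5: 194 + 96 + 173 + 75 + 152 = 690.
Column 1: 138 + 82 + 166 + 110 + 194 = 690.
Column 2: 215 + 124 + 68 + 187 + 96 = 690.
Column 3: 117 + 201 + 145 + 54 + 173 = 690.
Column 4: 159 + 103 + 222 + 131 + 75 = 690.
Column 5: 61 + 180 + 89 + 208 + 152 = 690.
Main diagonal: 138 + 124 + 145 + 131 + 152 = 690.
Anti-diagonal: 61 + 103 + 145 + 187 + 194 = 690.
All lines sum to 690.

Yes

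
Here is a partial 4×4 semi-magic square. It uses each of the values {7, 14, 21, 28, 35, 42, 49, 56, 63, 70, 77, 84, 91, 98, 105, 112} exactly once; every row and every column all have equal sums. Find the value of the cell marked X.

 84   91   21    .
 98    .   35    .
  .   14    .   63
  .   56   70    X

The 16 entries sum to 952, so each line sums to 952/4 = 238.
Row 1: 84 + 91 + 21 + ? = 238, so (1,4) = 42.
Using column 2: 91 + 14 + 56 + ? → (2,2) = 238 − 161 = 77.
Using column 3: 21 + 35 + 70 + ? → (3,3) = 238 − 126 = 112.
The remaining cell in row 2 is (2,4) = 238 − 210 = 28.
Row 3 needs 238; the known cells sum to 189, so (3,1) = 49.
Column 1 must total 238; the given cells sum to 231, so (4,1) = 7.
Column 4 must total 238; the given cells sum to 133, so (4,4) = 105.

105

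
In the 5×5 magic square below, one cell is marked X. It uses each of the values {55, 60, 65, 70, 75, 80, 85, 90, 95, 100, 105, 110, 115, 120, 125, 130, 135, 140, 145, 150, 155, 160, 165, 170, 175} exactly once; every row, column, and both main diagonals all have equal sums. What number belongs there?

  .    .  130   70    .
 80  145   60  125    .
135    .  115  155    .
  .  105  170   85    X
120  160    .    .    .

150

The 25 entries sum to 2875, so each line sums to 2875/5 = 575.
Row 2 must total 575; the given cells sum to 410, so (2,5) = 165.
Column 3 needs 575; the known cells sum to 475, so (5,3) = 100.
Column 4 needs 575; the known cells sum to 435, so (5,4) = 140.
Anti-diagonal must total 575; the given cells sum to 465, so (1,5) = 110.
Row 5 must total 575; the given cells sum to 520, so (5,5) = 55.
The remaining cell in main diagonal is (1,1) = 575 − 400 = 175.
Row 1 must total 575; the given cells sum to 485, so (1,2) = 90.
Column 1 needs 575; the known cells sum to 510, so (4,1) = 65.
From column 2, 575 − (90 + 145 + 105 + 160) gives (3,2) = 75.
The remaining cell in row 3 is (3,5) = 575 − 480 = 95.
Row 4 needs 575; the known cells sum to 425, so (4,5) = 150.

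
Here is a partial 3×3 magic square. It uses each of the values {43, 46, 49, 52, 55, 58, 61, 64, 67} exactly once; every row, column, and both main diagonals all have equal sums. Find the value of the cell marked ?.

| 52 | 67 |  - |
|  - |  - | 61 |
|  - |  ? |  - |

The 9 entries sum to 495, so each line sums to 495/3 = 165.
From row 1, 165 − (52 + 67) gives (1,3) = 46.
Using column 3: 46 + 61 + ? → (3,3) = 165 − 107 = 58.
Using main diagonal: 52 + 58 + ? → (2,2) = 165 − 110 = 55.
From anti-diagonal, 165 − (46 + 55) gives (3,1) = 64.
The remaining cell in row 2 is (2,1) = 165 − 116 = 49.
From row 3, 165 − (64 + 58) gives (3,2) = 43.

43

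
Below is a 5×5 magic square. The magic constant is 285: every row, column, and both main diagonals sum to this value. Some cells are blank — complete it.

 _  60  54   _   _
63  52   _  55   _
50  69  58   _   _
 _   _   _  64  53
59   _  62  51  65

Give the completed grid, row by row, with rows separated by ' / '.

46 60 54 68 57 / 63 52 66 55 49 / 50 69 58 47 61 / 67 56 45 64 53 / 59 48 62 51 65

Row 5: 59 + 62 + 51 + 65 + ? = 285, so (5,2) = 48.
From column 2, 285 − (60 + 52 + 69 + 48) gives (4,2) = 56.
Main diagonal must total 285; the given cells sum to 239, so (1,1) = 46.
Anti-diagonal must total 285; the given cells sum to 228, so (1,5) = 57.
From row 1, 285 − (46 + 60 + 54 + 57) gives (1,4) = 68.
Column 1 needs 285; the known cells sum to 218, so (4,1) = 67.
The remaining cell in column 4 is (3,4) = 285 − 238 = 47.
Row 3: 50 + 69 + 58 + 47 + ? = 285, so (3,5) = 61.
Row 4 needs 285; the known cells sum to 240, so (4,3) = 45.
Column 3 must total 285; the given cells sum to 219, so (2,3) = 66.
Column 5 needs 285; the known cells sum to 236, so (2,5) = 49.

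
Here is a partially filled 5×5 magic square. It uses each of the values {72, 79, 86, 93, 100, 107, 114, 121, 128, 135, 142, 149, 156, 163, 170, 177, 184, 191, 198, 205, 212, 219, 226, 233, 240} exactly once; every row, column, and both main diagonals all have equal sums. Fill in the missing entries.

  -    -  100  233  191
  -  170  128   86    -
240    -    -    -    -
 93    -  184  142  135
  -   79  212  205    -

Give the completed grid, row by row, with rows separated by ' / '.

The 25 entries sum to 3900, so each line sums to 3900/5 = 780.
Row 4: 93 + 184 + 142 + 135 + ? = 780, so (4,2) = 226.
Column 3 needs 780; the known cells sum to 624, so (3,3) = 156.
Column 4: 233 + 86 + 142 + 205 + ? = 780, so (3,4) = 114.
From anti-diagonal, 780 − (191 + 86 + 156 + 226) gives (5,1) = 121.
Using row 5: 121 + 79 + 212 + 205 + ? → (5,5) = 780 − 617 = 163.
From main diagonal, 780 − (170 + 156 + 142 + 163) gives (1,1) = 149.
Row 1 needs 780; the known cells sum to 673, so (1,2) = 107.
Column 1: 149 + 240 + 93 + 121 + ? = 780, so (2,1) = 177.
Using column 2: 107 + 170 + 226 + 79 + ? → (3,2) = 780 − 582 = 198.
Using row 2: 177 + 170 + 128 + 86 + ? → (2,5) = 780 − 561 = 219.
Row 3 needs 780; the known cells sum to 708, so (3,5) = 72.

149 107 100 233 191 / 177 170 128 86 219 / 240 198 156 114 72 / 93 226 184 142 135 / 121 79 212 205 163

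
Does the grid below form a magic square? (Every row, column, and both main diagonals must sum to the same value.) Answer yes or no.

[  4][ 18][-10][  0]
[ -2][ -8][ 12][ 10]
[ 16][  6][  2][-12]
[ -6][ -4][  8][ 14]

Row 1: 4 + 18 + (-10) + 0 = 12.
Row 2: -2 + (-8) + 12 + 10 = 12.
Row 3: 16 + 6 + 2 + (-12) = 12.
Row 4: -6 + (-4) + 8 + 14 = 12.
Column 1: 4 + (-2) + 16 + (-6) = 12.
Column 2: 18 + (-8) + 6 + (-4) = 12.
Column 3: -10 + 12 + 2 + 8 = 12.
Column 4: 0 + 10 + (-12) + 14 = 12.
Main diagonal: 4 + (-8) + 2 + 14 = 12.
Anti-diagonal: 0 + 12 + 6 + (-6) = 12.
All lines sum to 12.

Yes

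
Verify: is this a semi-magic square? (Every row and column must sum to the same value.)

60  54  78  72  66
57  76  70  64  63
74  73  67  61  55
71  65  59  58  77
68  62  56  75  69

Row 1: 60 + 54 + 78 + 72 + 66 = 330.
Row 2: 57 + 76 + 70 + 64 + 63 = 330.
Row 3: 74 + 73 + 67 + 61 + 55 = 330.
Row 4: 71 + 65 + 59 + 58 + 77 = 330.
Row 5: 68 + 62 + 56 + 75 + 69 = 330.
Column 1: 60 + 57 + 74 + 71 + 68 = 330.
Column 2: 54 + 76 + 73 + 65 + 62 = 330.
Column 3: 78 + 70 + 67 + 59 + 56 = 330.
Column 4: 72 + 64 + 61 + 58 + 75 = 330.
Column 5: 66 + 63 + 55 + 77 + 69 = 330.
All lines sum to 330.

Yes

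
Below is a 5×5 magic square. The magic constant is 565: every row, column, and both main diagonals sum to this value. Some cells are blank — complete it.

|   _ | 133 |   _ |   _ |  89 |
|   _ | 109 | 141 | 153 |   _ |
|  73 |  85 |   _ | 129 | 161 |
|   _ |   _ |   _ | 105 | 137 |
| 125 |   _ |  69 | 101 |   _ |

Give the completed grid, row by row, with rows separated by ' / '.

The remaining cell in row 3 is (3,3) = 565 − 448 = 117.
The remaining cell in column 4 is (1,4) = 565 − 488 = 77.
Anti-diagonal: 89 + 153 + 117 + 125 + ? = 565, so (4,2) = 81.
Column 2 must total 565; the given cells sum to 408, so (5,2) = 157.
Row 5 needs 565; the known cells sum to 452, so (5,5) = 113.
Using column 5: 89 + 161 + 137 + 113 + ? → (2,5) = 565 − 500 = 65.
Main diagonal must total 565; the given cells sum to 444, so (1,1) = 121.
The remaining cell in row 1 is (1,3) = 565 − 420 = 145.
Row 2 needs 565; the known cells sum to 468, so (2,1) = 97.
The remaining cell in column 1 is (4,1) = 565 − 416 = 149.
From column 3, 565 − (145 + 141 + 117 + 69) gives (4,3) = 93.

121 133 145 77 89 / 97 109 141 153 65 / 73 85 117 129 161 / 149 81 93 105 137 / 125 157 69 101 113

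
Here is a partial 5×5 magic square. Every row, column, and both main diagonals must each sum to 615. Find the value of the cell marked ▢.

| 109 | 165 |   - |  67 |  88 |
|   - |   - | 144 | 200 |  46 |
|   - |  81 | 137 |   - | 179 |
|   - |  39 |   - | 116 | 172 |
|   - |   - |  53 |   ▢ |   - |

From row 1, 615 − (109 + 165 + 67 + 88) gives (1,3) = 186.
Using column 3: 186 + 144 + 137 + 53 + ? → (4,3) = 615 − 520 = 95.
From column 5, 615 − (88 + 46 + 179 + 172) gives (5,5) = 130.
Main diagonal: 109 + 137 + 116 + 130 + ? = 615, so (2,2) = 123.
Anti-diagonal needs 615; the known cells sum to 464, so (5,1) = 151.
Row 2 must total 615; the given cells sum to 513, so (2,1) = 102.
Using row 4: 39 + 95 + 116 + 172 + ? → (4,1) = 615 − 422 = 193.
From column 1, 615 − (109 + 102 + 193 + 151) gives (3,1) = 60.
The remaining cell in column 2 is (5,2) = 615 − 408 = 207.
Row 3 needs 615; the known cells sum to 457, so (3,4) = 158.
Row 5 must total 615; the given cells sum to 541, so (5,4) = 74.

74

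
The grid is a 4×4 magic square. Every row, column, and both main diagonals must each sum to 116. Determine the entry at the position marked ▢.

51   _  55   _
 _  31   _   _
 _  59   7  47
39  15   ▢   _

35

Using row 3: 59 + 7 + 47 + ? → (3,1) = 116 − 113 = 3.
From column 1, 116 − (51 + 3 + 39) gives (2,1) = 23.
Column 2 must total 116; the given cells sum to 105, so (1,2) = 11.
Main diagonal: 51 + 31 + 7 + ? = 116, so (4,4) = 27.
Using row 1: 51 + 11 + 55 + ? → (1,4) = 116 − 117 = -1.
From row 4, 116 − (39 + 15 + 27) gives (4,3) = 35.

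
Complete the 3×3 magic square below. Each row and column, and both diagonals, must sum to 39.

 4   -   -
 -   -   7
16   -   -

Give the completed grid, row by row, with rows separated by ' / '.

Column 1 must total 39; the given cells sum to 20, so (2,1) = 19.
Row 2: 19 + 7 + ? = 39, so (2,2) = 13.
Main diagonal must total 39; the given cells sum to 17, so (3,3) = 22.
The remaining cell in anti-diagonal is (1,3) = 39 − 29 = 10.
Row 1 must total 39; the given cells sum to 14, so (1,2) = 25.
Row 3: 16 + 22 + ? = 39, so (3,2) = 1.

4 25 10 / 19 13 7 / 16 1 22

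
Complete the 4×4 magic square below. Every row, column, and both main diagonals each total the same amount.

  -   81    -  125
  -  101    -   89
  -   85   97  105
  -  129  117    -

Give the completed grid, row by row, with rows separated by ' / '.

121 81 69 125 / 93 101 113 89 / 109 85 97 105 / 73 129 117 77

Column 2 is already complete: 81 + 101 + 85 + 129 = 396, so that is the magic constant.
Row 3 needs 396; the known cells sum to 287, so (3,1) = 109.
The remaining cell in column 4 is (4,4) = 396 − 319 = 77.
From main diagonal, 396 − (101 + 97 + 77) gives (1,1) = 121.
The remaining cell in row 1 is (1,3) = 396 − 327 = 69.
Using row 4: 129 + 117 + 77 + ? → (4,1) = 396 − 323 = 73.
Column 1 needs 396; the known cells sum to 303, so (2,1) = 93.
From column 3, 396 − (69 + 97 + 117) gives (2,3) = 113.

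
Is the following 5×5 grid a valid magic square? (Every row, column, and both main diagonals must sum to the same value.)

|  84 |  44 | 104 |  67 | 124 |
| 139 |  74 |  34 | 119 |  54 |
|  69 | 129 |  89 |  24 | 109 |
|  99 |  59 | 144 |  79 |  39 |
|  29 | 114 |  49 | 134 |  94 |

No — column 4 sums to 423 but row 5 sums to 420.

Row 1: 84 + 44 + 104 + 67 + 124 = 423.
Row 2: 139 + 74 + 34 + 119 + 54 = 420.
Row 3: 69 + 129 + 89 + 24 + 109 = 420.
Row 4: 99 + 59 + 144 + 79 + 39 = 420.
Row 5: 29 + 114 + 49 + 134 + 94 = 420.
Column 1: 84 + 139 + 69 + 99 + 29 = 420.
Column 2: 44 + 74 + 129 + 59 + 114 = 420.
Column 3: 104 + 34 + 89 + 144 + 49 = 420.
Column 4: 67 + 119 + 24 + 79 + 134 = 423.
Column 5: 124 + 54 + 109 + 39 + 94 = 420.
Main diagonal: 84 + 74 + 89 + 79 + 94 = 420.
Anti-diagonal: 124 + 119 + 89 + 59 + 29 = 420.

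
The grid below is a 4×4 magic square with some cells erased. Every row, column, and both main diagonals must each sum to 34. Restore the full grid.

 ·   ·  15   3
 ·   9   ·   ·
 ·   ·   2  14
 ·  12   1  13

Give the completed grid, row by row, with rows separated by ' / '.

10 6 15 3 / 5 9 16 4 / 11 7 2 14 / 8 12 1 13

Row 4 needs 34; the known cells sum to 26, so (4,1) = 8.
From column 3, 34 − (15 + 2 + 1) gives (2,3) = 16.
Column 4 must total 34; the given cells sum to 30, so (2,4) = 4.
Main diagonal must total 34; the given cells sum to 24, so (1,1) = 10.
Anti-diagonal must total 34; the given cells sum to 27, so (3,2) = 7.
The remaining cell in row 1 is (1,2) = 34 − 28 = 6.
The remaining cell in row 2 is (2,1) = 34 − 29 = 5.
Row 3: 7 + 2 + 14 + ? = 34, so (3,1) = 11.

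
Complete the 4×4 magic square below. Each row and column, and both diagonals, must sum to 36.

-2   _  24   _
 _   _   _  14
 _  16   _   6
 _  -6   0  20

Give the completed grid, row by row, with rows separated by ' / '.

Row 4 needs 36; the known cells sum to 14, so (4,1) = 22.
Using column 4: 14 + 6 + 20 + ? → (1,4) = 36 − 40 = -4.
The remaining cell in anti-diagonal is (2,3) = 36 − 34 = 2.
Using row 1: -2 + 24 + (-4) + ? → (1,2) = 36 − 18 = 18.
The remaining cell in column 2 is (2,2) = 36 − 28 = 8.
Using column 3: 24 + 2 + 0 + ? → (3,3) = 36 − 26 = 10.
From row 2, 36 − (8 + 2 + 14) gives (2,1) = 12.
Row 3 must total 36; the given cells sum to 32, so (3,1) = 4.

-2 18 24 -4 / 12 8 2 14 / 4 16 10 6 / 22 -6 0 20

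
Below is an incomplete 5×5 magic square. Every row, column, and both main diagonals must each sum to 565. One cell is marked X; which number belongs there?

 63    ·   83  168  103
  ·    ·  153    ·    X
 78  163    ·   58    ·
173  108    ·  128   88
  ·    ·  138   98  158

73

Using row 1: 63 + 83 + 168 + 103 + ? → (1,2) = 565 − 417 = 148.
Row 4 must total 565; the given cells sum to 497, so (4,3) = 68.
Column 3 needs 565; the known cells sum to 442, so (3,3) = 123.
Using column 4: 168 + 58 + 128 + 98 + ? → (2,4) = 565 − 452 = 113.
Main diagonal: 63 + 123 + 128 + 158 + ? = 565, so (2,2) = 93.
Using anti-diagonal: 103 + 113 + 123 + 108 + ? → (5,1) = 565 − 447 = 118.
From row 3, 565 − (78 + 163 + 123 + 58) gives (3,5) = 143.
Row 5 must total 565; the given cells sum to 512, so (5,2) = 53.
Column 1 needs 565; the known cells sum to 432, so (2,1) = 133.
Column 5 must total 565; the given cells sum to 492, so (2,5) = 73.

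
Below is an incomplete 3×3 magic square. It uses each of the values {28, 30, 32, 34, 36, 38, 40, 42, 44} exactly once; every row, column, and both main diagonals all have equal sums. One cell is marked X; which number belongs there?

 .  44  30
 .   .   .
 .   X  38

The 9 entries sum to 324, so each line sums to 324/3 = 108.
Row 1: 44 + 30 + ? = 108, so (1,1) = 34.
Using column 3: 30 + 38 + ? → (2,3) = 108 − 68 = 40.
Main diagonal: 34 + 38 + ? = 108, so (2,2) = 36.
Using anti-diagonal: 30 + 36 + ? → (3,1) = 108 − 66 = 42.
Row 2 needs 108; the known cells sum to 76, so (2,1) = 32.
Row 3 must total 108; the given cells sum to 80, so (3,2) = 28.

28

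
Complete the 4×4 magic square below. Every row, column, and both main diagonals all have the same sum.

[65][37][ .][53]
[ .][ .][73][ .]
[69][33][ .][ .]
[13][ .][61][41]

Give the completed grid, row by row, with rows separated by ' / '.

65 37 17 53 / 25 45 73 29 / 69 33 21 49 / 13 57 61 41

Anti-diagonal is already complete: 53 + 73 + 33 + 13 = 172, so that is the magic constant.
Row 1 needs 172; the known cells sum to 155, so (1,3) = 17.
Row 4: 13 + 61 + 41 + ? = 172, so (4,2) = 57.
The remaining cell in column 1 is (2,1) = 172 − 147 = 25.
Using column 2: 37 + 33 + 57 + ? → (2,2) = 172 − 127 = 45.
From column 3, 172 − (17 + 73 + 61) gives (3,3) = 21.
Row 2 needs 172; the known cells sum to 143, so (2,4) = 29.
Row 3 needs 172; the known cells sum to 123, so (3,4) = 49.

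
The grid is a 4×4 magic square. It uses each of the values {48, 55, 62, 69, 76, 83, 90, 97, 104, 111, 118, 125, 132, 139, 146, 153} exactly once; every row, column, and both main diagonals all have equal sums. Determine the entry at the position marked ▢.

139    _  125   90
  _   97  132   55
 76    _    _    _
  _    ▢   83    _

146

The 16 entries sum to 1608, so each line sums to 1608/4 = 402.
Using row 1: 139 + 125 + 90 + ? → (1,2) = 402 − 354 = 48.
Row 2 needs 402; the known cells sum to 284, so (2,1) = 118.
Using column 1: 139 + 118 + 76 + ? → (4,1) = 402 − 333 = 69.
Column 3 needs 402; the known cells sum to 340, so (3,3) = 62.
Main diagonal: 139 + 97 + 62 + ? = 402, so (4,4) = 104.
From anti-diagonal, 402 − (90 + 132 + 69) gives (3,2) = 111.
Row 3 must total 402; the given cells sum to 249, so (3,4) = 153.
The remaining cell in row 4 is (4,2) = 402 − 256 = 146.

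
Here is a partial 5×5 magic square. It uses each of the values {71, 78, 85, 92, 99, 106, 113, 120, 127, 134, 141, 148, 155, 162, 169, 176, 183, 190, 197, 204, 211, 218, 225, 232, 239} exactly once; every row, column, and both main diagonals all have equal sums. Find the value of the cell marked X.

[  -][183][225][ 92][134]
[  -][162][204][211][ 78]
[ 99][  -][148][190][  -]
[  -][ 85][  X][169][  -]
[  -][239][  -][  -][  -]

The 25 entries sum to 3875, so each line sums to 3875/5 = 775.
Row 1 needs 775; the known cells sum to 634, so (1,1) = 141.
The remaining cell in row 2 is (2,1) = 775 − 655 = 120.
The remaining cell in column 2 is (3,2) = 775 − 669 = 106.
Column 4 needs 775; the known cells sum to 662, so (5,4) = 113.
Main diagonal must total 775; the given cells sum to 620, so (5,5) = 155.
Anti-diagonal needs 775; the known cells sum to 578, so (5,1) = 197.
From row 3, 775 − (99 + 106 + 148 + 190) gives (3,5) = 232.
The remaining cell in row 5 is (5,3) = 775 − 704 = 71.
Column 1: 141 + 120 + 99 + 197 + ? = 775, so (4,1) = 218.
The remaining cell in column 3 is (4,3) = 775 − 648 = 127.

127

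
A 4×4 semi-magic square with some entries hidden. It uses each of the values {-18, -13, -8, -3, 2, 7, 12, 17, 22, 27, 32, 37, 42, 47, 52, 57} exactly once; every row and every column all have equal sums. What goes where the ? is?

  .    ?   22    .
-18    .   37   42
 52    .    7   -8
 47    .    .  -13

2

The 16 entries sum to 312, so each line sums to 312/4 = 78.
Row 2: -18 + 37 + 42 + ? = 78, so (2,2) = 17.
Using row 3: 52 + 7 + (-8) + ? → (3,2) = 78 − 51 = 27.
From column 1, 78 − (-18 + 52 + 47) gives (1,1) = -3.
Column 3 must total 78; the given cells sum to 66, so (4,3) = 12.
Column 4 must total 78; the given cells sum to 21, so (1,4) = 57.
The remaining cell in row 1 is (1,2) = 78 − 76 = 2.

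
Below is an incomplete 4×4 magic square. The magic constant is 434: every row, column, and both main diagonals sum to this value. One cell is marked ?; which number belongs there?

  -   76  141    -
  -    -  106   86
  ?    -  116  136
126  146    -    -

From column 3, 434 − (141 + 106 + 116) gives (4,3) = 71.
Row 4: 126 + 146 + 71 + ? = 434, so (4,4) = 91.
Using column 4: 86 + 136 + 91 + ? → (1,4) = 434 − 313 = 121.
The remaining cell in anti-diagonal is (3,2) = 434 − 353 = 81.
Row 1: 76 + 141 + 121 + ? = 434, so (1,1) = 96.
Row 3 needs 434; the known cells sum to 333, so (3,1) = 101.

101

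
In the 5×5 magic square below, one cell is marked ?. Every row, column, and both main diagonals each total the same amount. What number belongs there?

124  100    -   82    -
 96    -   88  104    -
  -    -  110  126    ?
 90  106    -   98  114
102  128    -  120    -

92

Column 4 is complete and sums to 530; that is the magic constant.
Row 4 needs 530; the known cells sum to 408, so (4,3) = 122.
Column 1: 124 + 96 + 90 + 102 + ? = 530, so (3,1) = 118.
The remaining cell in anti-diagonal is (1,5) = 530 − 422 = 108.
Row 1 must total 530; the given cells sum to 414, so (1,3) = 116.
Using column 3: 116 + 88 + 110 + 122 + ? → (5,3) = 530 − 436 = 94.
Row 5 needs 530; the known cells sum to 444, so (5,5) = 86.
Main diagonal: 124 + 110 + 98 + 86 + ? = 530, so (2,2) = 112.
Using row 2: 96 + 112 + 88 + 104 + ? → (2,5) = 530 − 400 = 130.
Column 2 must total 530; the given cells sum to 446, so (3,2) = 84.
The remaining cell in column 5 is (3,5) = 530 − 438 = 92.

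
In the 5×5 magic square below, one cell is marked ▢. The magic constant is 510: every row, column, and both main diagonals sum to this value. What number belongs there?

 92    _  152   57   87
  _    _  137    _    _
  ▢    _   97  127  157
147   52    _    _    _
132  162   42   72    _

62

Row 1: 92 + 152 + 57 + 87 + ? = 510, so (1,2) = 122.
The remaining cell in row 5 is (5,5) = 510 − 408 = 102.
From column 3, 510 − (152 + 137 + 97 + 42) gives (4,3) = 82.
Anti-diagonal: 87 + 97 + 52 + 132 + ? = 510, so (2,4) = 142.
Column 4 needs 510; the known cells sum to 398, so (4,4) = 112.
Main diagonal: 92 + 97 + 112 + 102 + ? = 510, so (2,2) = 107.
Row 4 needs 510; the known cells sum to 393, so (4,5) = 117.
Column 2: 122 + 107 + 52 + 162 + ? = 510, so (3,2) = 67.
Column 5 needs 510; the known cells sum to 463, so (2,5) = 47.
Row 2 needs 510; the known cells sum to 433, so (2,1) = 77.
Row 3 needs 510; the known cells sum to 448, so (3,1) = 62.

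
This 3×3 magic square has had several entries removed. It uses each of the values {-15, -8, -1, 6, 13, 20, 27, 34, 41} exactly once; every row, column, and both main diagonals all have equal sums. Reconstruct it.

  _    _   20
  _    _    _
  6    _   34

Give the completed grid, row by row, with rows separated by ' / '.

-8 27 20 / 41 13 -15 / 6 -1 34

The 9 entries sum to 117, so each line sums to 117/3 = 39.
The remaining cell in row 3 is (3,2) = 39 − 40 = -1.
Using column 3: 20 + 34 + ? → (2,3) = 39 − 54 = -15.
Anti-diagonal must total 39; the given cells sum to 26, so (2,2) = 13.
From row 2, 39 − (13 + (-15)) gives (2,1) = 41.
The remaining cell in column 1 is (1,1) = 39 − 47 = -8.
The remaining cell in column 2 is (1,2) = 39 − 12 = 27.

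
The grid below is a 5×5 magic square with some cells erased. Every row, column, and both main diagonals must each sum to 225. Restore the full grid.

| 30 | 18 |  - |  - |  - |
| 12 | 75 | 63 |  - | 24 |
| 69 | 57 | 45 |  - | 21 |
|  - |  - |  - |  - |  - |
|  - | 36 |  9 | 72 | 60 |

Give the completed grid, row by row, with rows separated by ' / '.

From row 2, 225 − (12 + 75 + 63 + 24) gives (2,4) = 51.
Row 3 needs 225; the known cells sum to 192, so (3,4) = 33.
From row 5, 225 − (36 + 9 + 72 + 60) gives (5,1) = 48.
Column 1: 30 + 12 + 69 + 48 + ? = 225, so (4,1) = 66.
The remaining cell in column 2 is (4,2) = 225 − 186 = 39.
Using main diagonal: 30 + 75 + 45 + 60 + ? → (4,4) = 225 − 210 = 15.
Anti-diagonal must total 225; the given cells sum to 183, so (1,5) = 42.
Using column 4: 51 + 33 + 15 + 72 + ? → (1,4) = 225 − 171 = 54.
Column 5: 42 + 24 + 21 + 60 + ? = 225, so (4,5) = 78.
Using row 1: 30 + 18 + 54 + 42 + ? → (1,3) = 225 − 144 = 81.
Row 4 must total 225; the given cells sum to 198, so (4,3) = 27.

30 18 81 54 42 / 12 75 63 51 24 / 69 57 45 33 21 / 66 39 27 15 78 / 48 36 9 72 60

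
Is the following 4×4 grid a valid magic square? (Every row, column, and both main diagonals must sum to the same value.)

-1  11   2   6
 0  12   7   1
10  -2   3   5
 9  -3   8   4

No — column 4 sums to 16 but row 1 sums to 18.

Row 1: -1 + 11 + 2 + 6 = 18.
Row 2: 0 + 12 + 7 + 1 = 20.
Row 3: 10 + (-2) + 3 + 5 = 16.
Row 4: 9 + (-3) + 8 + 4 = 18.
Column 1: -1 + 0 + 10 + 9 = 18.
Column 2: 11 + 12 + (-2) + (-3) = 18.
Column 3: 2 + 7 + 3 + 8 = 20.
Column 4: 6 + 1 + 5 + 4 = 16.
Main diagonal: -1 + 12 + 3 + 4 = 18.
Anti-diagonal: 6 + 7 + (-2) + 9 = 20.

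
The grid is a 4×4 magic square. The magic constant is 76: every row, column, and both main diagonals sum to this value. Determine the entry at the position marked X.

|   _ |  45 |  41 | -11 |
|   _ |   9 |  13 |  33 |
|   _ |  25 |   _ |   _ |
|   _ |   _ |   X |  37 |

From row 1, 76 − (45 + 41 + (-11)) gives (1,1) = 1.
Row 2 must total 76; the given cells sum to 55, so (2,1) = 21.
Column 2: 45 + 9 + 25 + ? = 76, so (4,2) = -3.
Column 4 must total 76; the given cells sum to 59, so (3,4) = 17.
Main diagonal must total 76; the given cells sum to 47, so (3,3) = 29.
From anti-diagonal, 76 − (-11 + 13 + 25) gives (4,1) = 49.
Row 3: 25 + 29 + 17 + ? = 76, so (3,1) = 5.
From row 4, 76 − (49 + (-3) + 37) gives (4,3) = -7.

-7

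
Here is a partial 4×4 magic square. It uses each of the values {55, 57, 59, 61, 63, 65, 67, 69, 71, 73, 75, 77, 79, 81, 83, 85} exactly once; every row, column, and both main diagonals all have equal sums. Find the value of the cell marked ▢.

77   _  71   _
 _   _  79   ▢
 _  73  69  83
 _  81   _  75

The 16 entries sum to 1120, so each line sums to 1120/4 = 280.
Row 3 needs 280; the known cells sum to 225, so (3,1) = 55.
From column 3, 280 − (71 + 79 + 69) gives (4,3) = 61.
The remaining cell in main diagonal is (2,2) = 280 − 221 = 59.
Row 4 needs 280; the known cells sum to 217, so (4,1) = 63.
Column 1 needs 280; the known cells sum to 195, so (2,1) = 85.
From column 2, 280 − (59 + 73 + 81) gives (1,2) = 67.
The remaining cell in anti-diagonal is (1,4) = 280 − 215 = 65.
The remaining cell in row 2 is (2,4) = 280 − 223 = 57.

57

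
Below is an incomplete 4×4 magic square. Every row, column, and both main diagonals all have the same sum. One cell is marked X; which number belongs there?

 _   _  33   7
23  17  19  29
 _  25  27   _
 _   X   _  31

Row 2 is complete and sums to 88; that is the magic constant.
Using column 3: 33 + 19 + 27 + ? → (4,3) = 88 − 79 = 9.
Column 4: 7 + 29 + 31 + ? = 88, so (3,4) = 21.
The remaining cell in main diagonal is (1,1) = 88 − 75 = 13.
Using anti-diagonal: 7 + 19 + 25 + ? → (4,1) = 88 − 51 = 37.
Row 1 needs 88; the known cells sum to 53, so (1,2) = 35.
The remaining cell in row 3 is (3,1) = 88 − 73 = 15.
Row 4: 37 + 9 + 31 + ? = 88, so (4,2) = 11.

11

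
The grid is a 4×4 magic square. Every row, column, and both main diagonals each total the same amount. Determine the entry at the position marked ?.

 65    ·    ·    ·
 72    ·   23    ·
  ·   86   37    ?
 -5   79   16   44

Row 4 is complete and sums to 134; that is the magic constant.
From column 1, 134 − (65 + 72 + (-5)) gives (3,1) = 2.
Column 3 needs 134; the known cells sum to 76, so (1,3) = 58.
Using main diagonal: 65 + 37 + 44 + ? → (2,2) = 134 − 146 = -12.
From anti-diagonal, 134 − (23 + 86 + (-5)) gives (1,4) = 30.
From row 1, 134 − (65 + 58 + 30) gives (1,2) = -19.
The remaining cell in row 2 is (2,4) = 134 − 83 = 51.
From row 3, 134 − (2 + 86 + 37) gives (3,4) = 9.

9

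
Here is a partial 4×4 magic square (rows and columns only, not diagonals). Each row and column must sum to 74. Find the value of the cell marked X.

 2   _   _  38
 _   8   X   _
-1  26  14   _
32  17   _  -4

20

Row 3 must total 74; the given cells sum to 39, so (3,4) = 35.
Row 4: 32 + 17 + (-4) + ? = 74, so (4,3) = 29.
Column 1 needs 74; the known cells sum to 33, so (2,1) = 41.
Column 2 needs 74; the known cells sum to 51, so (1,2) = 23.
Using column 4: 38 + 35 + (-4) + ? → (2,4) = 74 − 69 = 5.
From row 1, 74 − (2 + 23 + 38) gives (1,3) = 11.
Row 2 must total 74; the given cells sum to 54, so (2,3) = 20.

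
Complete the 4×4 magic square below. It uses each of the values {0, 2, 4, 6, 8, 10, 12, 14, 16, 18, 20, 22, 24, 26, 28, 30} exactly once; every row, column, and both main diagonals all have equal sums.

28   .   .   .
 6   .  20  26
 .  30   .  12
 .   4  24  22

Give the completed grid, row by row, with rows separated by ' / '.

28 18 14 0 / 6 8 20 26 / 16 30 2 12 / 10 4 24 22

The 16 entries sum to 240, so each line sums to 240/4 = 60.
Using row 2: 6 + 20 + 26 + ? → (2,2) = 60 − 52 = 8.
Row 4: 4 + 24 + 22 + ? = 60, so (4,1) = 10.
The remaining cell in column 1 is (3,1) = 60 − 44 = 16.
From column 2, 60 − (8 + 30 + 4) gives (1,2) = 18.
The remaining cell in column 4 is (1,4) = 60 − 60 = 0.
Main diagonal: 28 + 8 + 22 + ? = 60, so (3,3) = 2.
Using row 1: 28 + 18 + 0 + ? → (1,3) = 60 − 46 = 14.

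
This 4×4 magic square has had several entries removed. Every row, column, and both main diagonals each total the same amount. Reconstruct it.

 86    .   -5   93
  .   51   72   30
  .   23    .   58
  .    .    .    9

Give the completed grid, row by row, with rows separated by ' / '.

Column 4 is already complete: 93 + 30 + 58 + 9 = 190, so that is the magic constant.
Row 1: 86 + (-5) + 93 + ? = 190, so (1,2) = 16.
Row 2 must total 190; the given cells sum to 153, so (2,1) = 37.
Using column 2: 16 + 51 + 23 + ? → (4,2) = 190 − 90 = 100.
Main diagonal needs 190; the known cells sum to 146, so (3,3) = 44.
Anti-diagonal needs 190; the known cells sum to 188, so (4,1) = 2.
Using row 3: 23 + 44 + 58 + ? → (3,1) = 190 − 125 = 65.
Row 4: 2 + 100 + 9 + ? = 190, so (4,3) = 79.

86 16 -5 93 / 37 51 72 30 / 65 23 44 58 / 2 100 79 9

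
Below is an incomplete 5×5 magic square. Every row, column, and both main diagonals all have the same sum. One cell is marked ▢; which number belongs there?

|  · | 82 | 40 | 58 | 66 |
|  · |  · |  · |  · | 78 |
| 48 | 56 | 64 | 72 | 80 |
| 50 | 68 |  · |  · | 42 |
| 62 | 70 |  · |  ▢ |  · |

46

Row 3 is complete and sums to 320; that is the magic constant.
From row 1, 320 − (82 + 40 + 58 + 66) gives (1,1) = 74.
Column 1 must total 320; the given cells sum to 234, so (2,1) = 86.
Column 2: 82 + 56 + 68 + 70 + ? = 320, so (2,2) = 44.
Column 5 needs 320; the known cells sum to 266, so (5,5) = 54.
Main diagonal needs 320; the known cells sum to 236, so (4,4) = 84.
Anti-diagonal: 66 + 64 + 68 + 62 + ? = 320, so (2,4) = 60.
Using row 2: 86 + 44 + 60 + 78 + ? → (2,3) = 320 − 268 = 52.
Row 4 must total 320; the given cells sum to 244, so (4,3) = 76.
Column 3 must total 320; the given cells sum to 232, so (5,3) = 88.
Column 4: 58 + 60 + 72 + 84 + ? = 320, so (5,4) = 46.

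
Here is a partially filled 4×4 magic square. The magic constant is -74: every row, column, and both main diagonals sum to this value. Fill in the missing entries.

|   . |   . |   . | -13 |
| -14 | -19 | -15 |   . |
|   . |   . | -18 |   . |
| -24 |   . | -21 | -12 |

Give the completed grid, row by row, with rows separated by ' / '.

Using row 2: -14 + (-19) + (-15) + ? → (2,4) = -74 − (-48) = -26.
The remaining cell in row 4 is (4,2) = -74 − (-57) = -17.
Column 3: -15 + (-18) + (-21) + ? = -74, so (1,3) = -20.
Using column 4: -13 + (-26) + (-12) + ? → (3,4) = -74 − (-51) = -23.
From main diagonal, -74 − (-19 + (-18) + (-12)) gives (1,1) = -25.
Using anti-diagonal: -13 + (-15) + (-24) + ? → (3,2) = -74 − (-52) = -22.
The remaining cell in row 1 is (1,2) = -74 − (-58) = -16.
Row 3: -22 + (-18) + (-23) + ? = -74, so (3,1) = -11.

-25 -16 -20 -13 / -14 -19 -15 -26 / -11 -22 -18 -23 / -24 -17 -21 -12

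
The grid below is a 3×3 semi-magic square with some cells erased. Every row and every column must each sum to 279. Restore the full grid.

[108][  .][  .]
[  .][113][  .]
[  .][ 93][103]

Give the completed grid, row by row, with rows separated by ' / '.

Row 3 must total 279; the given cells sum to 196, so (3,1) = 83.
Column 1 needs 279; the known cells sum to 191, so (2,1) = 88.
From column 2, 279 − (113 + 93) gives (1,2) = 73.
Using row 1: 108 + 73 + ? → (1,3) = 279 − 181 = 98.
Row 2 needs 279; the known cells sum to 201, so (2,3) = 78.

108 73 98 / 88 113 78 / 83 93 103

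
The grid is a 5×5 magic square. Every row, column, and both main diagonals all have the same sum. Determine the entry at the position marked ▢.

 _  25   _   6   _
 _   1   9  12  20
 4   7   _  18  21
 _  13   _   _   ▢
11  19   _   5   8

2

Column 2 is complete and sums to 65; that is the magic constant.
Row 2 needs 65; the known cells sum to 42, so (2,1) = 23.
Row 3 must total 65; the given cells sum to 50, so (3,3) = 15.
Row 5: 11 + 19 + 5 + 8 + ? = 65, so (5,3) = 22.
Column 4 must total 65; the given cells sum to 41, so (4,4) = 24.
Main diagonal: 1 + 15 + 24 + 8 + ? = 65, so (1,1) = 17.
Anti-diagonal needs 65; the known cells sum to 51, so (1,5) = 14.
From row 1, 65 − (17 + 25 + 6 + 14) gives (1,3) = 3.
Column 1 needs 65; the known cells sum to 55, so (4,1) = 10.
Column 3 needs 65; the known cells sum to 49, so (4,3) = 16.
The remaining cell in column 5 is (4,5) = 65 − 63 = 2.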